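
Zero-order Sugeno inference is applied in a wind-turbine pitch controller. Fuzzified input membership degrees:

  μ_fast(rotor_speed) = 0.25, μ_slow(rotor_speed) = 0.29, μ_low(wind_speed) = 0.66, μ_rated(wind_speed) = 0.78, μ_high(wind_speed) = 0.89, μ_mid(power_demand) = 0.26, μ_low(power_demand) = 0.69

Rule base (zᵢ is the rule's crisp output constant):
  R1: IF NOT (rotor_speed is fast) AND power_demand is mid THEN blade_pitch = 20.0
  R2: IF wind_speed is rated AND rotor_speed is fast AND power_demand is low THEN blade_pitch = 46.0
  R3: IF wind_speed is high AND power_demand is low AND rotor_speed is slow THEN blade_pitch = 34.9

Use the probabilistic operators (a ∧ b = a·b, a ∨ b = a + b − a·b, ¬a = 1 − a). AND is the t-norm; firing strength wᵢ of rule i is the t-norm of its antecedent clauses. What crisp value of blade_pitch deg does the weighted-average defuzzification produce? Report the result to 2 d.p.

R1 (z=20.0): ¬fast=1−0.25=0.75, mid=0.26; AND[a·b] → w = 0.1950
R2 (z=46.0): rated=0.78, fast=0.25, low=0.69; AND[a·b] → w = 0.1346
R3 (z=34.9): high=0.89, low=0.69, slow=0.29; AND[a·b] → w = 0.1781
Weighted average = (0.1950·20.0 + 0.1346·46.0 + 0.1781·34.9) / (0.1950 + 0.1346 + 0.1781)
  = 16.3046 / 0.5076 = 32.12

32.12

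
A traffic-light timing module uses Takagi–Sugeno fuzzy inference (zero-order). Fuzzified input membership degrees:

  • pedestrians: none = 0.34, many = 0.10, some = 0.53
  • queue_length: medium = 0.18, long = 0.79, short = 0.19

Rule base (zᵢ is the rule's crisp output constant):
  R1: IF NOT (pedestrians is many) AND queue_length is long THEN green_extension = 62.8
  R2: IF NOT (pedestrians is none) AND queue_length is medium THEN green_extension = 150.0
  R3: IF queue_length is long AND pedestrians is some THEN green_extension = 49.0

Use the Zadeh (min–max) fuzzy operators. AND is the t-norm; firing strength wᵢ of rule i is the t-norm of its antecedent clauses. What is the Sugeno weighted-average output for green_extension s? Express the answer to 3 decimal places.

68.388

R1 (z=62.8): ¬many=1−0.10=0.90, long=0.79; AND[min(a, b)] → w = 0.79
R2 (z=150.0): ¬none=1−0.34=0.66, medium=0.18; AND[min(a, b)] → w = 0.18
R3 (z=49.0): long=0.79, some=0.53; AND[min(a, b)] → w = 0.53
Weighted average = (0.79·62.8 + 0.18·150.0 + 0.53·49.0) / (0.79 + 0.18 + 0.53)
  = 102.5820 / 1.5000 = 68.388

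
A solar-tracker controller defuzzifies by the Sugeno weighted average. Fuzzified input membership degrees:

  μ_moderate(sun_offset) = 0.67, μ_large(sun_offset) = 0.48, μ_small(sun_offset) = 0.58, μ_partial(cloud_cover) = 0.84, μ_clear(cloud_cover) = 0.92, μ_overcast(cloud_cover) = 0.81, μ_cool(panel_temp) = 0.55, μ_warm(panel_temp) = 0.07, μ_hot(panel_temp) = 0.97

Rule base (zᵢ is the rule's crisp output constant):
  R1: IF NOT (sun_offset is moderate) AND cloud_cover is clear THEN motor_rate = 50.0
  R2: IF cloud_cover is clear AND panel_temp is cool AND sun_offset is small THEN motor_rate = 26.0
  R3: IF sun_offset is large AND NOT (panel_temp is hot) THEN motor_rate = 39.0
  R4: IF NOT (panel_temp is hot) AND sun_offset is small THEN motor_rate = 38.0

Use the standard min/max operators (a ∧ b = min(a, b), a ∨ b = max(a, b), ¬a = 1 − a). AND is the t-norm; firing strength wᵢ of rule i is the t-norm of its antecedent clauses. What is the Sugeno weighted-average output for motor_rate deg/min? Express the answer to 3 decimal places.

R1 (z=50.0): ¬moderate=1−0.67=0.33, clear=0.92; AND[min(a, b)] → w = 0.33
R2 (z=26.0): clear=0.92, cool=0.55, small=0.58; AND[min(a, b)] → w = 0.55
R3 (z=39.0): large=0.48, ¬hot=1−0.97=0.03; AND[min(a, b)] → w = 0.03
R4 (z=38.0): ¬hot=1−0.97=0.03, small=0.58; AND[min(a, b)] → w = 0.03
Weighted average = (0.33·50.0 + 0.55·26.0 + 0.03·39.0 + 0.03·38.0) / (0.33 + 0.55 + 0.03 + 0.03)
  = 33.1100 / 0.9400 = 35.223

35.223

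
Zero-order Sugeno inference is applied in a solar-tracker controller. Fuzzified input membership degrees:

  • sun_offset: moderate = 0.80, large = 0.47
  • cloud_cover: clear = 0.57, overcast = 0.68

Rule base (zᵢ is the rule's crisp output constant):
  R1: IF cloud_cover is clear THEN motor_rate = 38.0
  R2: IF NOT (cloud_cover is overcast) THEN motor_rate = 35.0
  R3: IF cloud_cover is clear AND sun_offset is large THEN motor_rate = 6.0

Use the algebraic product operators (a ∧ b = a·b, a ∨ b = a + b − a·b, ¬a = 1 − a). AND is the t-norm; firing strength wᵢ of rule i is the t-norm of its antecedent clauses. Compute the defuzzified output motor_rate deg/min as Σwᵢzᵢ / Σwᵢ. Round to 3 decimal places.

R1 (z=38.0): clear=0.57 → w = 0.5700
R2 (z=35.0): ¬overcast=1−0.68=0.32 → w = 0.3200
R3 (z=6.0): clear=0.57, large=0.47; AND[a·b] → w = 0.2679
Weighted average = (0.5700·38.0 + 0.3200·35.0 + 0.2679·6.0) / (0.5700 + 0.3200 + 0.2679)
  = 34.4674 / 1.1579 = 29.767

29.767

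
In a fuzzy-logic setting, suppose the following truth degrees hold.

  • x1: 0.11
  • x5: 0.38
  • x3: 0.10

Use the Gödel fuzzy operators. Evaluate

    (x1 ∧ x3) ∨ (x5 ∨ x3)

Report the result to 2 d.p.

0.38

x1 ∧ x3 = min(a, b) on (0.11, 0.10) = 0.10
x5 ∨ x3 = max(a, b) on (0.38, 0.10) = 0.38
(x1 ∧ x3) ∨ (x5 ∨ x3) = max(a, b) on (0.10, 0.38) = 0.38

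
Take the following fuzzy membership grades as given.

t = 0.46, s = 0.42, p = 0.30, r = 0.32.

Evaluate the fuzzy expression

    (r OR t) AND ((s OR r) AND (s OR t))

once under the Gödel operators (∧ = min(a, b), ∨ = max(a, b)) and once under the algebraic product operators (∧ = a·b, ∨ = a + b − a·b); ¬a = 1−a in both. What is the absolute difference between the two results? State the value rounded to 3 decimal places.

Under Gödel:
  r OR t = max(a, b) on (0.32, 0.46) = 0.46
  s OR r = max(a, b) on (0.42, 0.32) = 0.42
  s OR t = max(a, b) on (0.42, 0.46) = 0.46
  (s OR r) AND (s OR t) = min(a, b) on (0.42, 0.46) = 0.42
  (r OR t) AND ((s OR r) AND (s OR t)) = min(a, b) on (0.46, 0.42) = 0.42
  → value = 0.4200
Under algebraic product:
  r OR t = a + b − a·b on (0.3200, 0.4600) = 0.6328
  s OR r = a + b − a·b on (0.4200, 0.3200) = 0.6056
  s OR t = a + b − a·b on (0.4200, 0.4600) = 0.6868
  (s OR r) AND (s OR t) = a·b on (0.6056, 0.6868) = 0.4159
  (r OR t) AND ((s OR r) AND (s OR t)) = a·b on (0.6328, 0.4159) = 0.2632
  → value = 0.2632
|0.4200 − 0.2632| = 0.157

0.157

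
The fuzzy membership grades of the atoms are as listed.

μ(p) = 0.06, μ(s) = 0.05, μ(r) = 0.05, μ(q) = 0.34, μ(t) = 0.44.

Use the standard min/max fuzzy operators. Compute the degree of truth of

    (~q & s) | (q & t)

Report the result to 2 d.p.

~q = 1 − 0.34 = 0.66
~q & s = min(a, b) on (0.66, 0.05) = 0.05
q & t = min(a, b) on (0.34, 0.44) = 0.34
(~q & s) | (q & t) = max(a, b) on (0.05, 0.34) = 0.34

0.34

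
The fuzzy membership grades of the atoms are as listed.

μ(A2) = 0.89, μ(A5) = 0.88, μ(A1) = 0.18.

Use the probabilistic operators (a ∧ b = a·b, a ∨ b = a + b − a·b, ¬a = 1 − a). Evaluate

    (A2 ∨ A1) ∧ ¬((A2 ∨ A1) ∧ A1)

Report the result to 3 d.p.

0.761

A2 ∨ A1 = a + b − a·b on (0.8900, 0.1800) = 0.9098
A2 ∨ A1 = a + b − a·b on (0.8900, 0.1800) = 0.9098
(A2 ∨ A1) ∧ A1 = a·b on (0.9098, 0.1800) = 0.1638
¬((A2 ∨ A1) ∧ A1) = 1 − 0.1638 = 0.8362
(A2 ∨ A1) ∧ ¬((A2 ∨ A1) ∧ A1) = a·b on (0.9098, 0.8362) = 0.7608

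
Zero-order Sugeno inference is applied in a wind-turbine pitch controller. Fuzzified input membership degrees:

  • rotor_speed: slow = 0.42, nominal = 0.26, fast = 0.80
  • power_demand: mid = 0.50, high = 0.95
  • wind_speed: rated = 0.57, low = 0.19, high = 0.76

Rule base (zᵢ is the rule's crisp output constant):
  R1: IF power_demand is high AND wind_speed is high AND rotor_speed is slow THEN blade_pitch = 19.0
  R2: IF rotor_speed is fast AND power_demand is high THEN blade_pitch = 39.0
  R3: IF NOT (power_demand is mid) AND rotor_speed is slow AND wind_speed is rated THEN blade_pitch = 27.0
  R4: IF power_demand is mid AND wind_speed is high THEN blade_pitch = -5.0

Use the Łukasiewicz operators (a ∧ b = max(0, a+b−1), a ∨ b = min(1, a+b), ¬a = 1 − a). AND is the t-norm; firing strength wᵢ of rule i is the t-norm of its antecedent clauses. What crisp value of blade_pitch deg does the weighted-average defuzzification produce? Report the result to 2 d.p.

R1 (z=19.0): high=0.95, high=0.76, slow=0.42; AND[max(0, a+b−1)] → w = 0.13
R2 (z=39.0): fast=0.80, high=0.95; AND[max(0, a+b−1)] → w = 0.75
R3 (z=27.0): ¬mid=1−0.50=0.50, slow=0.42, rated=0.57; AND[max(0, a+b−1)] → w = 0.00
R4 (z=-5.0): mid=0.50, high=0.76; AND[max(0, a+b−1)] → w = 0.26
Weighted average = (0.13·19.0 + 0.75·39.0 + 0.00·27.0 + 0.26·-5.0) / (0.13 + 0.75 + 0.00 + 0.26)
  = 30.4200 / 1.1400 = 26.68

26.68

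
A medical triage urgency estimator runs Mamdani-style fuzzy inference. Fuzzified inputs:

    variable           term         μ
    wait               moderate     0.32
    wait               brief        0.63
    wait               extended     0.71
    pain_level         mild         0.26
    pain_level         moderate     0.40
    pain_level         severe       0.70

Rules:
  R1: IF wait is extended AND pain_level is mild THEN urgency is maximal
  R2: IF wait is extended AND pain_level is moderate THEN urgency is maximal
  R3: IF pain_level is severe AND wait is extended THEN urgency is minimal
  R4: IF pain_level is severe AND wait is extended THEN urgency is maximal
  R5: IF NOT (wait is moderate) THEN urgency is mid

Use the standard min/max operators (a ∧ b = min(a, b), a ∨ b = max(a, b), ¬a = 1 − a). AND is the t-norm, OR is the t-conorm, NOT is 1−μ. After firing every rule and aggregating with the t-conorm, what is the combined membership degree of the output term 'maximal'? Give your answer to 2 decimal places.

R1: extended=0.71, mild=0.26; AND[min(a, b)] → w = 0.26
R2: extended=0.71, moderate=0.40; AND[min(a, b)] → w = 0.40
R3: severe=0.70, extended=0.71; AND[min(a, b)] → w = 0.70
R4: severe=0.70, extended=0.71; AND[min(a, b)] → w = 0.70
R5: ¬moderate=1−0.32=0.68 → w = 0.68
Rules with consequent 'maximal': {R1, R2, R4} → strengths 0.26, 0.40, 0.70
Aggregate via t-conorm [max(a, b)]: 0.70

0.70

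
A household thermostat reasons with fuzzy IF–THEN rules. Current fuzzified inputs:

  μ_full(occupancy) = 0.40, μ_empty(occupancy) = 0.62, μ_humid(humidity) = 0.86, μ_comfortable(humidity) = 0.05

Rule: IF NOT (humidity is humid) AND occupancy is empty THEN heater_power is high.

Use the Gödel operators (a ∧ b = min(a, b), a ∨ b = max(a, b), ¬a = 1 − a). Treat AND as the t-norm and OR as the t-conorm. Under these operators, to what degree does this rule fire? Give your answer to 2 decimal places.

firing strength: ¬humid=1−0.86=0.14, empty=0.62; AND[min(a, b)] → w = 0.14

0.14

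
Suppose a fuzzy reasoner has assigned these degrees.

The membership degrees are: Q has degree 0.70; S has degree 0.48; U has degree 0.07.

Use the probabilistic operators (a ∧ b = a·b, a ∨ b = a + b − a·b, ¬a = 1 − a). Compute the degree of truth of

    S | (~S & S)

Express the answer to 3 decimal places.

~S = 1 − 0.4800 = 0.5200
~S & S = a·b on (0.5200, 0.4800) = 0.2496
S | (~S & S) = a + b − a·b on (0.4800, 0.2496) = 0.6098

0.610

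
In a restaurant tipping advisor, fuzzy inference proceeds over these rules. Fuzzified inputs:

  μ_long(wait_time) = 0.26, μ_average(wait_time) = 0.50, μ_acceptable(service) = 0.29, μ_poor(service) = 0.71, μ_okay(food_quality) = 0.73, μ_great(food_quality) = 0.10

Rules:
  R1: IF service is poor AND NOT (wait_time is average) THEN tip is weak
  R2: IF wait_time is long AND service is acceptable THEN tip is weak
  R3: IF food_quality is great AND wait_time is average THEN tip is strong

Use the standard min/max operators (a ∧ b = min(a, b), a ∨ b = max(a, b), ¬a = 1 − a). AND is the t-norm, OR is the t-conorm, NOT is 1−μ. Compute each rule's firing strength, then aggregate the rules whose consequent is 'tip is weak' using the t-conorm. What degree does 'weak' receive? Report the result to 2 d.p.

R1: poor=0.71, ¬average=1−0.50=0.50; AND[min(a, b)] → w = 0.50
R2: long=0.26, acceptable=0.29; AND[min(a, b)] → w = 0.26
R3: great=0.10, average=0.50; AND[min(a, b)] → w = 0.10
Rules with consequent 'weak': {R1, R2} → strengths 0.50, 0.26
Aggregate via t-conorm [max(a, b)]: 0.50

0.50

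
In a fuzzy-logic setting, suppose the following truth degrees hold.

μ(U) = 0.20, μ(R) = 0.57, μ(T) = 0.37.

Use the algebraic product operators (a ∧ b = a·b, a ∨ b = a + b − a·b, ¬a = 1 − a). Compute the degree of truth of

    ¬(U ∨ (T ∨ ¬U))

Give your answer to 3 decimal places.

¬U = 1 − 0.2000 = 0.8000
T ∨ ¬U = a + b − a·b on (0.3700, 0.8000) = 0.8740
U ∨ (T ∨ ¬U) = a + b − a·b on (0.2000, 0.8740) = 0.8992
¬(U ∨ (T ∨ ¬U)) = 1 − 0.8992 = 0.1008

0.101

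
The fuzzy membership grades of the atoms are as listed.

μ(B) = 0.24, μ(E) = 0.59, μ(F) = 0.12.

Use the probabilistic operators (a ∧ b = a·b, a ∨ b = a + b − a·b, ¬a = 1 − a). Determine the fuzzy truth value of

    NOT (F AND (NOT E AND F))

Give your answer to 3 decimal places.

0.994

NOT E = 1 − 0.5900 = 0.4100
NOT E AND F = a·b on (0.4100, 0.1200) = 0.0492
F AND (NOT E AND F) = a·b on (0.1200, 0.0492) = 0.0059
NOT (F AND (NOT E AND F)) = 1 − 0.0059 = 0.9941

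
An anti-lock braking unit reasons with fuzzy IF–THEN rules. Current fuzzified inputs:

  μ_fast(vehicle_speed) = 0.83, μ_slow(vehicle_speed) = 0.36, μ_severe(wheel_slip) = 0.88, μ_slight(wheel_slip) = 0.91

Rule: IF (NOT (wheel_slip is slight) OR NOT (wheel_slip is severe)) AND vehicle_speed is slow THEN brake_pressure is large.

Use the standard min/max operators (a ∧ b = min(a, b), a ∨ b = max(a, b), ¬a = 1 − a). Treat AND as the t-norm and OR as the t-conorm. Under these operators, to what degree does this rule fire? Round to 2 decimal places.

firing strength: (¬slight=1−0.91=0.09 OR ¬severe=1−0.88=0.12) = 0.12; AND[min(a, b)] with slow=0.36 → w = 0.12

0.12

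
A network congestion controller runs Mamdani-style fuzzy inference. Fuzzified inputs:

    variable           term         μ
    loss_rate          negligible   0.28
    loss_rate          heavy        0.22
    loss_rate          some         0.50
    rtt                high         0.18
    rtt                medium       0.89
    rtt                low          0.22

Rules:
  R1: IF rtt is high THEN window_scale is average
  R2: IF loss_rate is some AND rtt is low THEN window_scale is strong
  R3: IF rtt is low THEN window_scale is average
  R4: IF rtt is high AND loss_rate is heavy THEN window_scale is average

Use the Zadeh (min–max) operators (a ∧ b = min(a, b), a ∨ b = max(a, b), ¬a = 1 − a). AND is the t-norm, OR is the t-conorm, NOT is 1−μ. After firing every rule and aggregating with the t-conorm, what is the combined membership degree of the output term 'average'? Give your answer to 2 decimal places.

0.22

R1: high=0.18 → w = 0.18
R2: some=0.50, low=0.22; AND[min(a, b)] → w = 0.22
R3: low=0.22 → w = 0.22
R4: high=0.18, heavy=0.22; AND[min(a, b)] → w = 0.18
Rules with consequent 'average': {R1, R3, R4} → strengths 0.18, 0.22, 0.18
Aggregate via t-conorm [max(a, b)]: 0.22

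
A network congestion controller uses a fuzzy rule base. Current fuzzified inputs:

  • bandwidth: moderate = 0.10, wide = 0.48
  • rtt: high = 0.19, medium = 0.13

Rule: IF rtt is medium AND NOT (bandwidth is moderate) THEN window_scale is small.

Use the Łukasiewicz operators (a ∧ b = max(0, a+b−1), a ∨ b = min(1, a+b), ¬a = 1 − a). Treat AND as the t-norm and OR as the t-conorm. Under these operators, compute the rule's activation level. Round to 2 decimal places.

firing strength: medium=0.13, ¬moderate=1−0.10=0.90; AND[max(0, a+b−1)] → w = 0.03

0.03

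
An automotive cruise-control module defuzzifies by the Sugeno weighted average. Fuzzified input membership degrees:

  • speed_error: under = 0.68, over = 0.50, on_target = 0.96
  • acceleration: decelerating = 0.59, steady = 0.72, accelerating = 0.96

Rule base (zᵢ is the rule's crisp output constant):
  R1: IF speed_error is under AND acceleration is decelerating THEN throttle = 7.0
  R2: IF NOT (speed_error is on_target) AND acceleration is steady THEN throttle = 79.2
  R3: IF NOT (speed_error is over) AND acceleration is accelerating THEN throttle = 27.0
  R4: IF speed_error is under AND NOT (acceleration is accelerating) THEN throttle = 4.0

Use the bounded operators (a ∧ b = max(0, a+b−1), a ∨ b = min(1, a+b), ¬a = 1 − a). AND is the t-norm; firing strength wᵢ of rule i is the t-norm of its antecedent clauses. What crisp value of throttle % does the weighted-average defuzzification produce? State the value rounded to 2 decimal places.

19.60

R1 (z=7.0): under=0.68, decelerating=0.59; AND[max(0, a+b−1)] → w = 0.27
R2 (z=79.2): ¬on_target=1−0.96=0.04, steady=0.72; AND[max(0, a+b−1)] → w = 0.00
R3 (z=27.0): ¬over=1−0.50=0.50, accelerating=0.96; AND[max(0, a+b−1)] → w = 0.46
R4 (z=4.0): under=0.68, ¬accelerating=1−0.96=0.04; AND[max(0, a+b−1)] → w = 0.00
Weighted average = (0.27·7.0 + 0.00·79.2 + 0.46·27.0 + 0.00·4.0) / (0.27 + 0.00 + 0.46 + 0.00)
  = 14.3100 / 0.7300 = 19.60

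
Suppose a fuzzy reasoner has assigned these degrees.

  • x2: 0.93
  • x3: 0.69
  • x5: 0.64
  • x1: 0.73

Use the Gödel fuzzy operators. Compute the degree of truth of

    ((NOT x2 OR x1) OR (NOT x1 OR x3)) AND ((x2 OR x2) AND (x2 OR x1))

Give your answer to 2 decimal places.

0.73

NOT x2 = 1 − 0.93 = 0.07
NOT x2 OR x1 = max(a, b) on (0.07, 0.73) = 0.73
NOT x1 = 1 − 0.73 = 0.27
NOT x1 OR x3 = max(a, b) on (0.27, 0.69) = 0.69
(NOT x2 OR x1) OR (NOT x1 OR x3) = max(a, b) on (0.73, 0.69) = 0.73
x2 OR x2 = max(a, b) on (0.93, 0.93) = 0.93
x2 OR x1 = max(a, b) on (0.93, 0.73) = 0.93
(x2 OR x2) AND (x2 OR x1) = min(a, b) on (0.93, 0.93) = 0.93
((NOT x2 OR x1) OR (NOT x1 OR x3)) AND ((x2 OR x2) AND (x2 OR x1)) = min(a, b) on (0.73, 0.93) = 0.73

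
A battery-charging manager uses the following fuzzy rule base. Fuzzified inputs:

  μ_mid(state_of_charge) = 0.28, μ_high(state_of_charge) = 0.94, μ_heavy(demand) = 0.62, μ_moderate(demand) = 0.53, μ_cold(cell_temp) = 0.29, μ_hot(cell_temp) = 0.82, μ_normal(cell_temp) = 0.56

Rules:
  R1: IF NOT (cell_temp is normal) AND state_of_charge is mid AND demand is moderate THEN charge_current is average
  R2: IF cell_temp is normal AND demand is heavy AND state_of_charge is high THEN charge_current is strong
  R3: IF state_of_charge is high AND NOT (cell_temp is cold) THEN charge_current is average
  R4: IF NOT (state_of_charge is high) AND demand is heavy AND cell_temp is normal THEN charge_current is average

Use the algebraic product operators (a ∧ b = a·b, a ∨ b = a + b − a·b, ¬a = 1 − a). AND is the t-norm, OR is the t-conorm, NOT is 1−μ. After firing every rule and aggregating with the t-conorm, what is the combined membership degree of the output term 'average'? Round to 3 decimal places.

0.696

R1: ¬normal=1−0.56=0.44, mid=0.28, moderate=0.53; AND[a·b] → w = 0.0653
R2: normal=0.56, heavy=0.62, high=0.94; AND[a·b] → w = 0.3264
R3: high=0.94, ¬cold=1−0.29=0.71; AND[a·b] → w = 0.6674
R4: ¬high=1−0.94=0.06, heavy=0.62, normal=0.56; AND[a·b] → w = 0.0208
Rules with consequent 'average': {R1, R3, R4} → strengths 0.0653, 0.6674, 0.0208
Aggregate via t-conorm [a + b − a·b]: 0.6956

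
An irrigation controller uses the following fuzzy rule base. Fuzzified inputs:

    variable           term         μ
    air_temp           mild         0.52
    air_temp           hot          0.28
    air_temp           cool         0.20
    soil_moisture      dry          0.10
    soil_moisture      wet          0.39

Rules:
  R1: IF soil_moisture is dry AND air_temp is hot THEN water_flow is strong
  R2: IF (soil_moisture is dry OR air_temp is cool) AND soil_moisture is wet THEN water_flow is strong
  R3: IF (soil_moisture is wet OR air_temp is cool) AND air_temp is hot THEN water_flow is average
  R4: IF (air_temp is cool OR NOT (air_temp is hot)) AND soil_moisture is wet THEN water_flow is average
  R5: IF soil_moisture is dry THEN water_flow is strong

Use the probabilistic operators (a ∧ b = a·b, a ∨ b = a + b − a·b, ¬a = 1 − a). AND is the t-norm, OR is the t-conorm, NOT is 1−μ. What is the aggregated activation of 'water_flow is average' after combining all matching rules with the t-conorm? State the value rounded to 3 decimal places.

R1: dry=0.10, hot=0.28; AND[a·b] → w = 0.0280
R2: (dry=0.10 OR cool=0.20) = 0.2800; AND[a·b] with wet=0.39 → w = 0.1092
R3: (wet=0.39 OR cool=0.20) = 0.5120; AND[a·b] with hot=0.28 → w = 0.1434
R4: (cool=0.20 OR ¬hot=1−0.28=0.72) = 0.7760; AND[a·b] with wet=0.39 → w = 0.3026
R5: dry=0.10 → w = 0.1000
Rules with consequent 'average': {R3, R4} → strengths 0.1434, 0.3026
Aggregate via t-conorm [a + b − a·b]: 0.4026

0.403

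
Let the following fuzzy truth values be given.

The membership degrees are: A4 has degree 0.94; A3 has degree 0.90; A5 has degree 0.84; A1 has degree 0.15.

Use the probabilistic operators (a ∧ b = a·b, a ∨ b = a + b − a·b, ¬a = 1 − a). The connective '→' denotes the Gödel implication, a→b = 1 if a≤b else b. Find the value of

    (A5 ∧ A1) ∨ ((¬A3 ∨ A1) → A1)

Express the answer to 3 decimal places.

A5 ∧ A1 = a·b on (0.8400, 0.1500) = 0.1260
¬A3 = 1 − 0.9000 = 0.1000
¬A3 ∨ A1 = a + b − a·b on (0.1000, 0.1500) = 0.2350
(¬A3 ∨ A1) → A1  [Gödel: 1 if a≤b else b] with a=0.2350, b=0.1500 → 0.1500
(A5 ∧ A1) ∨ ((¬A3 ∨ A1) → A1) = a + b − a·b on (0.1260, 0.1500) = 0.2571

0.257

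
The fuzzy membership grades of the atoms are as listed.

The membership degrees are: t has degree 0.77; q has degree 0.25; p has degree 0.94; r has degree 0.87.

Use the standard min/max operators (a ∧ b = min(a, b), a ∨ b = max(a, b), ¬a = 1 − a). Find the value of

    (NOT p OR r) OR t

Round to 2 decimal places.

NOT p = 1 − 0.94 = 0.06
NOT p OR r = max(a, b) on (0.06, 0.87) = 0.87
(NOT p OR r) OR t = max(a, b) on (0.87, 0.77) = 0.87

0.87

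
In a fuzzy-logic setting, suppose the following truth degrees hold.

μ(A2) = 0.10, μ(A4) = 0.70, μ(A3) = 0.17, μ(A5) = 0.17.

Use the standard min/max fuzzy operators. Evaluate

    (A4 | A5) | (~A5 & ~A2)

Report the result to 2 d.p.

A4 | A5 = max(a, b) on (0.70, 0.17) = 0.70
~A5 = 1 − 0.17 = 0.83
~A2 = 1 − 0.10 = 0.90
~A5 & ~A2 = min(a, b) on (0.83, 0.90) = 0.83
(A4 | A5) | (~A5 & ~A2) = max(a, b) on (0.70, 0.83) = 0.83

0.83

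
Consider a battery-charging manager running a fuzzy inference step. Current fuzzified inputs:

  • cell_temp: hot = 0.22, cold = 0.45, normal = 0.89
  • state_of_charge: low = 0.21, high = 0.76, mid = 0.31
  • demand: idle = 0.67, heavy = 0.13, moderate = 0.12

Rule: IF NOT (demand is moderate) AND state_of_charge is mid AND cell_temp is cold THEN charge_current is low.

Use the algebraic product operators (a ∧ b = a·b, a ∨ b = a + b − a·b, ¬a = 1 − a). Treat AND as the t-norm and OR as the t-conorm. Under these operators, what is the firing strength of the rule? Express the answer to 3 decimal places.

0.123

firing strength: ¬moderate=1−0.12=0.88, mid=0.31, cold=0.45; AND[a·b] → w = 0.1228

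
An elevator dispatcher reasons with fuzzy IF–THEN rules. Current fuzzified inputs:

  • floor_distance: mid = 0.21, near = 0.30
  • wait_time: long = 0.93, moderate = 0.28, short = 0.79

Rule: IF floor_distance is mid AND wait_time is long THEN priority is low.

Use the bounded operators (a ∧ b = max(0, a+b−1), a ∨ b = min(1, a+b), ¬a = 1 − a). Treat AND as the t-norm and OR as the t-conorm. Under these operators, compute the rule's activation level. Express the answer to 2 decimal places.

0.14

firing strength: mid=0.21, long=0.93; AND[max(0, a+b−1)] → w = 0.14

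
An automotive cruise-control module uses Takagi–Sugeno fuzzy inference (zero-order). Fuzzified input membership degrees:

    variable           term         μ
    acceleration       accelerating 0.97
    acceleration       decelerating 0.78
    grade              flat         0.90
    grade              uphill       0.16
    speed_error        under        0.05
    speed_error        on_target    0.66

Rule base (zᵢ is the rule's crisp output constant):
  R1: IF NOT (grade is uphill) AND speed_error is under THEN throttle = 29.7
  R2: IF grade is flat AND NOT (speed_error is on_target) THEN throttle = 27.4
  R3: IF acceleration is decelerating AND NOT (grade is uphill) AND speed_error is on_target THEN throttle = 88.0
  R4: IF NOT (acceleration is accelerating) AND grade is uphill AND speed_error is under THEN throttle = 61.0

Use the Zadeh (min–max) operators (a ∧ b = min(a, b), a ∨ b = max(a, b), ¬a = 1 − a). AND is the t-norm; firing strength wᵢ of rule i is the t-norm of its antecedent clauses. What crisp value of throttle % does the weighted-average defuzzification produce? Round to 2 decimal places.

R1 (z=29.7): ¬uphill=1−0.16=0.84, under=0.05; AND[min(a, b)] → w = 0.05
R2 (z=27.4): flat=0.90, ¬on_target=1−0.66=0.34; AND[min(a, b)] → w = 0.34
R3 (z=88.0): decelerating=0.78, ¬uphill=1−0.16=0.84, on_target=0.66; AND[min(a, b)] → w = 0.66
R4 (z=61.0): ¬accelerating=1−0.97=0.03, uphill=0.16, under=0.05; AND[min(a, b)] → w = 0.03
Weighted average = (0.05·29.7 + 0.34·27.4 + 0.66·88.0 + 0.03·61.0) / (0.05 + 0.34 + 0.66 + 0.03)
  = 70.7110 / 1.0800 = 65.47

65.47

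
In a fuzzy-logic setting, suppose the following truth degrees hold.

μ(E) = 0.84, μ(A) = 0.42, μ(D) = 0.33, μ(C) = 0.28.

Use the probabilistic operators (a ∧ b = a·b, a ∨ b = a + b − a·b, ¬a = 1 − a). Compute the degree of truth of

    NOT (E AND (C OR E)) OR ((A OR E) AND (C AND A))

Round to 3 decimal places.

C OR E = a + b − a·b on (0.2800, 0.8400) = 0.8848
E AND (C OR E) = a·b on (0.8400, 0.8848) = 0.7432
NOT (E AND (C OR E)) = 1 − 0.7432 = 0.2568
A OR E = a + b − a·b on (0.4200, 0.8400) = 0.9072
C AND A = a·b on (0.2800, 0.4200) = 0.1176
(A OR E) AND (C AND A) = a·b on (0.9072, 0.1176) = 0.1067
NOT (E AND (C OR E)) OR ((A OR E) AND (C AND A)) = a + b − a·b on (0.2568, 0.1067) = 0.3361

0.336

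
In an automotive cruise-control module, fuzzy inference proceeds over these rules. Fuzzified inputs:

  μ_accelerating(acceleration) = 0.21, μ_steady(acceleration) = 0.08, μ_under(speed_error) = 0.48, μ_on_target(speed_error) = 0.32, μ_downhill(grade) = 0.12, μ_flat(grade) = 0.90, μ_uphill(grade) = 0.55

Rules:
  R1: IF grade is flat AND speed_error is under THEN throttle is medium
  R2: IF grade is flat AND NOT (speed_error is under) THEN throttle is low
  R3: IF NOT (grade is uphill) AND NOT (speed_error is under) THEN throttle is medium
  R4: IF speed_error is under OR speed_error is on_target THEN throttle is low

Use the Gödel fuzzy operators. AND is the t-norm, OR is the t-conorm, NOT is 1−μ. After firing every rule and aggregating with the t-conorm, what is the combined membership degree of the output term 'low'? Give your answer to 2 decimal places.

R1: flat=0.90, under=0.48; AND[min(a, b)] → w = 0.48
R2: flat=0.90, ¬under=1−0.48=0.52; AND[min(a, b)] → w = 0.52
R3: ¬uphill=1−0.55=0.45, ¬under=1−0.48=0.52; AND[min(a, b)] → w = 0.45
R4: under=0.48, on_target=0.32; OR[max(a, b)] → w = 0.48
Rules with consequent 'low': {R2, R4} → strengths 0.52, 0.48
Aggregate via t-conorm [max(a, b)]: 0.52

0.52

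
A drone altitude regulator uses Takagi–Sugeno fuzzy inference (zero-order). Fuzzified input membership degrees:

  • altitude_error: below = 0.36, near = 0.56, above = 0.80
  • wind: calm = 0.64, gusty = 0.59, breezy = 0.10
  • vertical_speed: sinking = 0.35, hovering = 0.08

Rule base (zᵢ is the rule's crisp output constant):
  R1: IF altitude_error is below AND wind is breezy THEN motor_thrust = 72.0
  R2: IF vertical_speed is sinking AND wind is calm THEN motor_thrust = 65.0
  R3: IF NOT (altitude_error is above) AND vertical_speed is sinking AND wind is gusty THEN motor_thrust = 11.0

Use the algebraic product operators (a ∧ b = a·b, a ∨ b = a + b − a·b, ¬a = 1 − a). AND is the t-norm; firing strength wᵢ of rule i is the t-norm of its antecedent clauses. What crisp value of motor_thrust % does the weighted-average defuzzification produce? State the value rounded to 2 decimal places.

R1 (z=72.0): below=0.36, breezy=0.10; AND[a·b] → w = 0.0360
R2 (z=65.0): sinking=0.35, calm=0.64; AND[a·b] → w = 0.2240
R3 (z=11.0): ¬above=1−0.80=0.20, sinking=0.35, gusty=0.59; AND[a·b] → w = 0.0413
Weighted average = (0.0360·72.0 + 0.2240·65.0 + 0.0413·11.0) / (0.0360 + 0.2240 + 0.0413)
  = 17.6063 / 0.3013 = 58.43

58.43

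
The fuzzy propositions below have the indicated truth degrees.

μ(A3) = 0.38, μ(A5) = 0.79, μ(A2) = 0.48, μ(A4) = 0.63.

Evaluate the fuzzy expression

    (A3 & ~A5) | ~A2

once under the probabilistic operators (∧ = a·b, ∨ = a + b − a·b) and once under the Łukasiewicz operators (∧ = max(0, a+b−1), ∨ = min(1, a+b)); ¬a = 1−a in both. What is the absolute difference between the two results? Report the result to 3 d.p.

0.038

Under probabilistic:
  ~A5 = 1 − 0.7900 = 0.2100
  A3 & ~A5 = a·b on (0.3800, 0.2100) = 0.0798
  ~A2 = 1 − 0.4800 = 0.5200
  (A3 & ~A5) | ~A2 = a + b − a·b on (0.0798, 0.5200) = 0.5583
  → value = 0.5583
Under Łukasiewicz:
  ~A5 = 1 − 0.79 = 0.21
  A3 & ~A5 = max(0, a+b−1) on (0.38, 0.21) = 0.00
  ~A2 = 1 − 0.48 = 0.52
  (A3 & ~A5) | ~A2 = min(1, a+b) on (0.00, 0.52) = 0.52
  → value = 0.5200
|0.5583 − 0.5200| = 0.038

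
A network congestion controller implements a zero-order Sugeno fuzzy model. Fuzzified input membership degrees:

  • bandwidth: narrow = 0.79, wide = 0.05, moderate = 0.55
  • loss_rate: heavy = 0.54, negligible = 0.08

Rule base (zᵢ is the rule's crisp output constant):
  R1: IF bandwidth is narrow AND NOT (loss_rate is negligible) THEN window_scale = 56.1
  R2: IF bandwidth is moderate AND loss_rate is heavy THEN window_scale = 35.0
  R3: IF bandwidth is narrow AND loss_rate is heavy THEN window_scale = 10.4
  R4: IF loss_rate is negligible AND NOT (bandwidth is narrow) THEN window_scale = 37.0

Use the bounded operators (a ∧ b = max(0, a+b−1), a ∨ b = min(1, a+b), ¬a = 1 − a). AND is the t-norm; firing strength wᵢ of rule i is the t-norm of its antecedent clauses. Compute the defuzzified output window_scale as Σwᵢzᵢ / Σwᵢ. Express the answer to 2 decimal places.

R1 (z=56.1): narrow=0.79, ¬negligible=1−0.08=0.92; AND[max(0, a+b−1)] → w = 0.71
R2 (z=35.0): moderate=0.55, heavy=0.54; AND[max(0, a+b−1)] → w = 0.09
R3 (z=10.4): narrow=0.79, heavy=0.54; AND[max(0, a+b−1)] → w = 0.33
R4 (z=37.0): negligible=0.08, ¬narrow=1−0.79=0.21; AND[max(0, a+b−1)] → w = 0.00
Weighted average = (0.71·56.1 + 0.09·35.0 + 0.33·10.4 + 0.00·37.0) / (0.71 + 0.09 + 0.33 + 0.00)
  = 46.4130 / 1.1300 = 41.07

41.07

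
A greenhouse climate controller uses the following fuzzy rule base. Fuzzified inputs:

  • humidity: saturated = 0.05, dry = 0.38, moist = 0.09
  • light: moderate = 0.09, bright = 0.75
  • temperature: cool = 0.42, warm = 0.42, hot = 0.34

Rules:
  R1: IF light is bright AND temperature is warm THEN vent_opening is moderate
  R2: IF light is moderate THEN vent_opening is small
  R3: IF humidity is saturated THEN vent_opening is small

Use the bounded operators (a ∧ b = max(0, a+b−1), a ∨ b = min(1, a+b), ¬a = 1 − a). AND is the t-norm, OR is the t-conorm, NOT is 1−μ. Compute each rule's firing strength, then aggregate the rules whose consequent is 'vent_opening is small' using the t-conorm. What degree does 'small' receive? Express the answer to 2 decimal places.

R1: bright=0.75, warm=0.42; AND[max(0, a+b−1)] → w = 0.17
R2: moderate=0.09 → w = 0.09
R3: saturated=0.05 → w = 0.05
Rules with consequent 'small': {R2, R3} → strengths 0.09, 0.05
Aggregate via t-conorm [min(1, a+b)]: 0.14

0.14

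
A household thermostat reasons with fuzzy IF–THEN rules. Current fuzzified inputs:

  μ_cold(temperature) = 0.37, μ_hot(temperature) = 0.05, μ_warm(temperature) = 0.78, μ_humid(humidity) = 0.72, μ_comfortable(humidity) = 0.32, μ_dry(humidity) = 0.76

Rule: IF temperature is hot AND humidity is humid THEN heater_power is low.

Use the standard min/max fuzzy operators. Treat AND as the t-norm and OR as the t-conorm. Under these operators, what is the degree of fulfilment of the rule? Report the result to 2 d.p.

0.05

firing strength: hot=0.05, humid=0.72; AND[min(a, b)] → w = 0.05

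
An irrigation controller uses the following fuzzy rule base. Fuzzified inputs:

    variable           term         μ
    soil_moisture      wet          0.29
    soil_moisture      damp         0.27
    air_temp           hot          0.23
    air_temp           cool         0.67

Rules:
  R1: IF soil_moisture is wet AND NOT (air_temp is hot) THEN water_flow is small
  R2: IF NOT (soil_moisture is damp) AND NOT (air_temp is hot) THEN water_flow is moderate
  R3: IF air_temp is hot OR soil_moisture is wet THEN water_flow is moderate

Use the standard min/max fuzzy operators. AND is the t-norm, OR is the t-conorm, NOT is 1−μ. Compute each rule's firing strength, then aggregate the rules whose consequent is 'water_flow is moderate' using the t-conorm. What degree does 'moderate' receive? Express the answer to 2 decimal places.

R1: wet=0.29, ¬hot=1−0.23=0.77; AND[min(a, b)] → w = 0.29
R2: ¬damp=1−0.27=0.73, ¬hot=1−0.23=0.77; AND[min(a, b)] → w = 0.73
R3: hot=0.23, wet=0.29; OR[max(a, b)] → w = 0.29
Rules with consequent 'moderate': {R2, R3} → strengths 0.73, 0.29
Aggregate via t-conorm [max(a, b)]: 0.73

0.73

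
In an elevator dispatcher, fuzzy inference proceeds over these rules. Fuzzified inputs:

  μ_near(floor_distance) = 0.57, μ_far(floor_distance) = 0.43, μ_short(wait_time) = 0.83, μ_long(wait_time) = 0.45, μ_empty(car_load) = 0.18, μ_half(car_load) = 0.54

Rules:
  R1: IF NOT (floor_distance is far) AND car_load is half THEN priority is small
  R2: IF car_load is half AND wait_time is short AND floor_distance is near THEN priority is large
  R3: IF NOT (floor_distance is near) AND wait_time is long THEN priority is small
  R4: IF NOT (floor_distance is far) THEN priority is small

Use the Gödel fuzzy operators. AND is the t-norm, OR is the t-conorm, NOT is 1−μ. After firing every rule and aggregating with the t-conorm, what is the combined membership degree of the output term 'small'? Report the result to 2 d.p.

R1: ¬far=1−0.43=0.57, half=0.54; AND[min(a, b)] → w = 0.54
R2: half=0.54, short=0.83, near=0.57; AND[min(a, b)] → w = 0.54
R3: ¬near=1−0.57=0.43, long=0.45; AND[min(a, b)] → w = 0.43
R4: ¬far=1−0.43=0.57 → w = 0.57
Rules with consequent 'small': {R1, R3, R4} → strengths 0.54, 0.43, 0.57
Aggregate via t-conorm [max(a, b)]: 0.57

0.57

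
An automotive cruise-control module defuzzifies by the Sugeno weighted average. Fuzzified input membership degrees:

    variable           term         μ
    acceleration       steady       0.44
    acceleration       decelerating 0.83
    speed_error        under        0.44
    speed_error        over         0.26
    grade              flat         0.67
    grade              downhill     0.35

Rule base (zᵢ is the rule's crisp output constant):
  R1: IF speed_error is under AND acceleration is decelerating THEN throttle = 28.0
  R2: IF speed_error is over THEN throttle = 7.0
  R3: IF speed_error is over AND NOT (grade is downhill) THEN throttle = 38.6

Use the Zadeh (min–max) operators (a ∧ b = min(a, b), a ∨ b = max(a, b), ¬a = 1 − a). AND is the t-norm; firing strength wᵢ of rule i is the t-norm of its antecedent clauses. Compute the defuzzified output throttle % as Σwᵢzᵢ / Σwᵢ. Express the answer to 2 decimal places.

R1 (z=28.0): under=0.44, decelerating=0.83; AND[min(a, b)] → w = 0.44
R2 (z=7.0): over=0.26 → w = 0.26
R3 (z=38.6): over=0.26, ¬downhill=1−0.35=0.65; AND[min(a, b)] → w = 0.26
Weighted average = (0.44·28.0 + 0.26·7.0 + 0.26·38.6) / (0.44 + 0.26 + 0.26)
  = 24.1760 / 0.9600 = 25.18

25.18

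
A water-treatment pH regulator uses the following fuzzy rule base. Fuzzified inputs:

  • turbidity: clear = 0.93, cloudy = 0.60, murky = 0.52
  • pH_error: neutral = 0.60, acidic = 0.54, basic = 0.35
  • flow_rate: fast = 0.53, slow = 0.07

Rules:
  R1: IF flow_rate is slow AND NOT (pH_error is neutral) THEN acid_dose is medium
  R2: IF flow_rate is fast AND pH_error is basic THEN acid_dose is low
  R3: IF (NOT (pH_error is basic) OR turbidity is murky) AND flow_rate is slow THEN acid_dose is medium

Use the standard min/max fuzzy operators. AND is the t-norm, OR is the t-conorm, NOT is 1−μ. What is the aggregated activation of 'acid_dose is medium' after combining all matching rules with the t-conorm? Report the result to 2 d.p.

0.07

R1: slow=0.07, ¬neutral=1−0.60=0.40; AND[min(a, b)] → w = 0.07
R2: fast=0.53, basic=0.35; AND[min(a, b)] → w = 0.35
R3: (¬basic=1−0.35=0.65 OR murky=0.52) = 0.65; AND[min(a, b)] with slow=0.07 → w = 0.07
Rules with consequent 'medium': {R1, R3} → strengths 0.07, 0.07
Aggregate via t-conorm [max(a, b)]: 0.07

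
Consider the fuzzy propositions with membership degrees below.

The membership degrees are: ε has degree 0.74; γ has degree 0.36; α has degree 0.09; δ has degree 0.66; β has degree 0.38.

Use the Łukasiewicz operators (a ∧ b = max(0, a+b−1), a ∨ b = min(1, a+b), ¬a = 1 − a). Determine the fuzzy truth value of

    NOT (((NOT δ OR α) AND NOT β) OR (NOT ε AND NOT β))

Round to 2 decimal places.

NOT δ = 1 − 0.66 = 0.34
NOT δ OR α = min(1, a+b) on (0.34, 0.09) = 0.43
NOT β = 1 − 0.38 = 0.62
(NOT δ OR α) AND NOT β = max(0, a+b−1) on (0.43, 0.62) = 0.05
NOT ε = 1 − 0.74 = 0.26
NOT β = 1 − 0.38 = 0.62
NOT ε AND NOT β = max(0, a+b−1) on (0.26, 0.62) = 0.00
((NOT δ OR α) AND NOT β) OR (NOT ε AND NOT β) = min(1, a+b) on (0.05, 0.00) = 0.05
NOT (((NOT δ OR α) AND NOT β) OR (NOT ε AND NOT β)) = 1 − 0.05 = 0.95

0.95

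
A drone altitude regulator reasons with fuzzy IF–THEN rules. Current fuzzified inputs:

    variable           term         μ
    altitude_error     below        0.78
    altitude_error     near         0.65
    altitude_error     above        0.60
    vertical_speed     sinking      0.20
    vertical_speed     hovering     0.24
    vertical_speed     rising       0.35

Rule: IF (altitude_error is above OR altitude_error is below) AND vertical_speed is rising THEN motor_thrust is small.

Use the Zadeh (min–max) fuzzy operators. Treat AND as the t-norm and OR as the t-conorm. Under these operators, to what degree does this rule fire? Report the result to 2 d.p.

firing strength: (above=0.60 OR below=0.78) = 0.78; AND[min(a, b)] with rising=0.35 → w = 0.35

0.35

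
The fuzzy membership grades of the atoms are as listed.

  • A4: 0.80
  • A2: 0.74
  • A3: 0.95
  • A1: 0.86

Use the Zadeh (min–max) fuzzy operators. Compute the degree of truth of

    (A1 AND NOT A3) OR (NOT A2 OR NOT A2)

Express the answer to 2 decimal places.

NOT A3 = 1 − 0.95 = 0.05
A1 AND NOT A3 = min(a, b) on (0.86, 0.05) = 0.05
NOT A2 = 1 − 0.74 = 0.26
NOT A2 = 1 − 0.74 = 0.26
NOT A2 OR NOT A2 = max(a, b) on (0.26, 0.26) = 0.26
(A1 AND NOT A3) OR (NOT A2 OR NOT A2) = max(a, b) on (0.05, 0.26) = 0.26

0.26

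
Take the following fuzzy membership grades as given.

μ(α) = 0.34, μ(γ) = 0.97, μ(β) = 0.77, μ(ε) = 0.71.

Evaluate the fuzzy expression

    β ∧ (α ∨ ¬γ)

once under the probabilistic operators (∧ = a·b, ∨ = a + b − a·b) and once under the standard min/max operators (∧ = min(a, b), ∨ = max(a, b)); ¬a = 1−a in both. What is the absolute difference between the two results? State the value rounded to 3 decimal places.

0.063

Under probabilistic:
  ¬γ = 1 − 0.9700 = 0.0300
  α ∨ ¬γ = a + b − a·b on (0.3400, 0.0300) = 0.3598
  β ∧ (α ∨ ¬γ) = a·b on (0.7700, 0.3598) = 0.2770
  → value = 0.2770
Under standard min/max:
  ¬γ = 1 − 0.97 = 0.03
  α ∨ ¬γ = max(a, b) on (0.34, 0.03) = 0.34
  β ∧ (α ∨ ¬γ) = min(a, b) on (0.77, 0.34) = 0.34
  → value = 0.3400
|0.2770 − 0.3400| = 0.063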